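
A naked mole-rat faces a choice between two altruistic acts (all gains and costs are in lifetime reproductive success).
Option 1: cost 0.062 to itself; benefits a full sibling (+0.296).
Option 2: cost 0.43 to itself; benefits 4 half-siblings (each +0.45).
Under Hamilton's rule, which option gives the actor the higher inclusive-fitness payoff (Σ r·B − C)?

Option 1: r to a full sibling = 0.5.
Option 1: Σ r·B − C = (1·0.5·0.296) − 0.062 = 0.086.
Option 2: r to a half-sibling = 0.25.
Option 2: Σ r·B − C = (4·0.25·0.45) − 0.43 = 0.02.
Option 1 has the higher net inclusive-fitness payoff.

Option 1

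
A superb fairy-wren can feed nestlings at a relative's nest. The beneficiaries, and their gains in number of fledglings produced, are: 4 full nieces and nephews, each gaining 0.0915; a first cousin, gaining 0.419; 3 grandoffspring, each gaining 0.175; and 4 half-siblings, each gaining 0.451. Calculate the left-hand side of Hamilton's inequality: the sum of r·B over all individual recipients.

0.726125

r to a full niece or nephew = 1/4 (full aunt/uncle↔niece/nephew: two paths of length 3 through the shared grandparent pair: r = 2·(1/2)^3 = 1/4).
r to a first cousin = 0.125 (first cousins share one grandparent pair — two paths of length 4: r = 2·(1/2)^4 = 1/8).
r to a grandoffspring = 0.25 (two parent–offspring links: r = (1/2)^2 = 1/4).
r to a half-sibling = 1/4 (half-sibs share one parent — one path of length 2: r = (1/2)^2 = 1/4).
Summing one r·B term per recipient: 4·0.25·0.0915 + 1·0.125·0.419 + 3·0.25·0.175 + 4·0.25·0.451 = 0.726125.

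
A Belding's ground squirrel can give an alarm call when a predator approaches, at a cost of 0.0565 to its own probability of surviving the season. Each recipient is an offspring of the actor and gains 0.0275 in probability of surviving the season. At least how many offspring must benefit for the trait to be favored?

r to an offspring = 1/2 (one parent–offspring link: r = (1/2)^1 = 1/2).
Hamilton's rule: n·r·B > C  ⇒  n > C/(r·B) = 0.0565/(0.5·0.0275) = 4.109.
The smallest integer exceeding 4.109 is 5.

5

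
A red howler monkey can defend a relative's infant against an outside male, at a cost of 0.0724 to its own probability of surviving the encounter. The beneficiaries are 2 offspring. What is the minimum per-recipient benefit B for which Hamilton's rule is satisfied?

r to an offspring = 0.5 (one parent–offspring link: r = (1/2)^1 = 1/2).
Hamilton's rule with n recipients of equal r: n·r·B > C, so B > C/(n·r) = 0.0724/(2·0.5) = 0.0724.

0.0724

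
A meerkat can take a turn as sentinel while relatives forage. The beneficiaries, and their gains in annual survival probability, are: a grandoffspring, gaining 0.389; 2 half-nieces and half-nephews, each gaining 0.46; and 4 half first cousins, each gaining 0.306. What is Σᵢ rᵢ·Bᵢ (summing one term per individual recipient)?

0.28875

r to a grandoffspring = 1/4 (two parent–offspring links: r = (1/2)^2 = 1/4).
r to a half-niece or half-nephew = 1/8 (half-aunt/uncle↔niece/nephew: one path of length 3: r = (1/2)^3 = 1/8).
r to a half first cousin = 0.0625 (half first cousins share one grandparent — one path of length 4: r = (1/2)^4 = 1/16).
Summing one r·B term per recipient: 1·0.25·0.389 + 2·0.125·0.46 + 4·0.0625·0.306 = 0.28875.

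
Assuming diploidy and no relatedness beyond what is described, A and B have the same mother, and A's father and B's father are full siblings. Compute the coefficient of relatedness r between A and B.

0.375

Relatedness sums over independent paths through distinct common ancestors.
A and B are related in two ways: half-sibs through their shared mother (r = 1/4) and first cousins through their fathers (r = 1/8).
r = 1/4 + 1/8 = 3/8 = 0.375.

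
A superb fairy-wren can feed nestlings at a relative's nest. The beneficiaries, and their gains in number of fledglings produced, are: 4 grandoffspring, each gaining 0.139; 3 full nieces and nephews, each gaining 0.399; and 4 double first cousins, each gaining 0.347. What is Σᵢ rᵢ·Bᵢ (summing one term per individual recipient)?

0.78525

r to a grandoffspring = 1/4 (two parent–offspring links: r = (1/2)^2 = 1/4).
r to a full niece or nephew = 0.25 (full aunt/uncle↔niece/nephew: two paths of length 3 through the shared grandparent pair: r = 2·(1/2)^3 = 1/4).
r to a double first cousin = 1/4 (double first cousins share both grandparent pairs — four paths of length 4: r = 4·(1/2)^4 = 1/4).
Summing one r·B term per recipient: 4·0.25·0.139 + 3·0.25·0.399 + 4·0.25·0.347 = 0.78525.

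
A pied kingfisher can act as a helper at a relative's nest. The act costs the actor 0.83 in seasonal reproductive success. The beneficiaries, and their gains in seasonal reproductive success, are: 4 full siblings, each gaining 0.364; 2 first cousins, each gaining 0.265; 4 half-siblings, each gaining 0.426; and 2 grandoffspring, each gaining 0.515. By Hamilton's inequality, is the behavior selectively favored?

Hamilton's rule: the trait is favored when the sum of r·B over every recipient exceeds the actor's cost C.
r to a full sibling = 0.5 (full sibs share both parents — two paths of length 2: r = 2·(1/2)^2 = 1/2).
r to a first cousin = 1/8 (first cousins share one grandparent pair — two paths of length 4: r = 2·(1/2)^4 = 1/8).
r to a half-sibling = 1/4 (half-sibs share one parent — one path of length 2: r = (1/2)^2 = 1/4).
r to a grandoffspring = 1/4 (two parent–offspring links: r = (1/2)^2 = 1/4).
Summing one r·B term per recipient: 4·0.5·0.364 + 2·0.125·0.265 + 4·0.25·0.426 + 2·0.25·0.515 = 1.47775.
1.47775 > 0.83: the indirect benefit exceeds the cost.

Yes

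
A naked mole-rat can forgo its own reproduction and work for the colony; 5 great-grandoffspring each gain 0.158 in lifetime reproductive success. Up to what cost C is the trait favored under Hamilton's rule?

r to a great-grandoffspring = 1/8 (three parent–offspring links: r = (1/2)^3 = 1/8).
Hamilton's rule: n·r·B > C, so the trait is favored while C < n·r·B = 5·0.125·0.158 = 0.09875.

0.09875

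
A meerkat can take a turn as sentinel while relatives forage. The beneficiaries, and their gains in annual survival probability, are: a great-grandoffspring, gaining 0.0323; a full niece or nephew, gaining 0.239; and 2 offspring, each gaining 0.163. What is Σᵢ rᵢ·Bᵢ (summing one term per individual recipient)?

r to a great-grandoffspring = 1/8 (three parent–offspring links: r = (1/2)^3 = 1/8).
r to a full niece or nephew = 0.25 (full aunt/uncle↔niece/nephew: two paths of length 3 through the shared grandparent pair: r = 2·(1/2)^3 = 1/4).
r to an offspring = 0.5 (one parent–offspring link: r = (1/2)^1 = 1/2).
Summing one r·B term per recipient: 1·0.125·0.0323 + 1·0.25·0.239 + 2·0.5·0.163 = 0.2267875.

0.2267875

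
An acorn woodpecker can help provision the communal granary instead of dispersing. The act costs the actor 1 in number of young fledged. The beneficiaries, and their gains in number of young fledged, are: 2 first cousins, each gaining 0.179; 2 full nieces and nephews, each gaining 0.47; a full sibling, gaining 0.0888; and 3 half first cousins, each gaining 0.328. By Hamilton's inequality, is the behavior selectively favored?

No

Hamilton's rule: the trait is favored when the sum of r·B over every recipient exceeds the actor's cost C.
r to a first cousin = 0.125 (first cousins share one grandparent pair — two paths of length 4: r = 2·(1/2)^4 = 1/8).
r to a full niece or nephew = 1/4 (full aunt/uncle↔niece/nephew: two paths of length 3 through the shared grandparent pair: r = 2·(1/2)^3 = 1/4).
r to a full sibling = 0.5 (full sibs share both parents — two paths of length 2: r = 2·(1/2)^2 = 1/2).
r to a half first cousin = 1/16 (half first cousins share one grandparent — one path of length 4: r = (1/2)^4 = 1/16).
Summing one r·B term per recipient: 2·0.125·0.179 + 2·0.25·0.47 + 1·0.5·0.0888 + 3·0.0625·0.328 = 0.38565.
0.38565 < 1: the indirect benefit is less than the cost.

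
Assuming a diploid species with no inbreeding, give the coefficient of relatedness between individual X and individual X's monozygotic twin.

1

Each parent–offspring link contributes a factor of 1/2, and independent paths through distinct common ancestors add.
Monozygotic twins share every allele identical by descent: r = 1.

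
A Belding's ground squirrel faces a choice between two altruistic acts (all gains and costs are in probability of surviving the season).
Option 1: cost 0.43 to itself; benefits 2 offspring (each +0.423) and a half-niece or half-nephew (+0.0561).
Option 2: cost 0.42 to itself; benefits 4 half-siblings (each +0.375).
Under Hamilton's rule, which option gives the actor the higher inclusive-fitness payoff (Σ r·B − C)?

Option 1

Option 1: r to an offspring = 0.5.
Option 1: r to a half-niece or half-nephew = 0.125.
Option 1: Σ r·B − C = (2·0.5·0.423 + 1·0.125·0.0561) − 0.43 = 0.0000125.
Option 2: r to a half-sibling = 0.25.
Option 2: Σ r·B − C = (4·0.25·0.375) − 0.42 = -0.045.
Option 1 has the higher net inclusive-fitness payoff.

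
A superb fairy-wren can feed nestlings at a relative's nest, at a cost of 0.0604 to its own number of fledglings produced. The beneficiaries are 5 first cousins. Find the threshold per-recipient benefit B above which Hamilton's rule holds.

r to a first cousin = 1/8 (first cousins share one grandparent pair — two paths of length 4: r = 2·(1/2)^4 = 1/8).
Hamilton's rule with n recipients of equal r: n·r·B > C, so B > C/(n·r) = 0.0604/(5·0.125) = 0.0966.

0.0966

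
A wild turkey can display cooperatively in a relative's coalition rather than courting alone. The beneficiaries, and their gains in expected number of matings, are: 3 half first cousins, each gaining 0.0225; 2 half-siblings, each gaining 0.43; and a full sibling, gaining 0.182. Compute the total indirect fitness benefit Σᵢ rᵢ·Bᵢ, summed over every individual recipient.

0.31021875

r to a half first cousin = 0.0625 (half first cousins share one grandparent — one path of length 4: r = (1/2)^4 = 1/16).
r to a half-sibling = 1/4 (half-sibs share one parent — one path of length 2: r = (1/2)^2 = 1/4).
r to a full sibling = 0.5 (full sibs share both parents — two paths of length 2: r = 2·(1/2)^2 = 1/2).
Summing one r·B term per recipient: 3·0.0625·0.0225 + 2·0.25·0.43 + 1·0.5·0.182 = 0.31021875.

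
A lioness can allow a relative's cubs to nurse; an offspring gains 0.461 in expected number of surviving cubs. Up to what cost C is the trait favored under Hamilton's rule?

r to an offspring = 0.5 (one parent–offspring link: r = (1/2)^1 = 1/2).
Hamilton's rule: n·r·B > C, so the trait is favored while C < n·r·B = 1·0.5·0.461 = 0.2305.

0.2305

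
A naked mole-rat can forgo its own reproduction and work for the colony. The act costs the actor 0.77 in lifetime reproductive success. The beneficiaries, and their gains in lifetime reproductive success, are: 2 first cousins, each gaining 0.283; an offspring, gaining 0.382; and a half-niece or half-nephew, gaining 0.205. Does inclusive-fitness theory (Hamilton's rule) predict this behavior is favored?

No

Hamilton's rule: the trait is favored when the sum of r·B over every recipient exceeds the actor's cost C.
r to a first cousin = 0.125 (first cousins share one grandparent pair — two paths of length 4: r = 2·(1/2)^4 = 1/8).
r to an offspring = 0.5 (one parent–offspring link: r = (1/2)^1 = 1/2).
r to a half-niece or half-nephew = 1/8 (half-aunt/uncle↔niece/nephew: one path of length 3: r = (1/2)^3 = 1/8).
Summing one r·B term per recipient: 2·0.125·0.283 + 1·0.5·0.382 + 1·0.125·0.205 = 0.287375.
0.287375 < 0.77: the indirect benefit is less than the cost.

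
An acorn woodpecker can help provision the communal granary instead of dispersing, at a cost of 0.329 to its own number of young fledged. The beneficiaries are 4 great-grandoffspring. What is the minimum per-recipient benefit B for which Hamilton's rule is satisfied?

0.658

r to a great-grandoffspring = 0.125 (three parent–offspring links: r = (1/2)^3 = 1/8).
Hamilton's rule with n recipients of equal r: n·r·B > C, so B > C/(n·r) = 0.329/(4·0.125) = 0.658.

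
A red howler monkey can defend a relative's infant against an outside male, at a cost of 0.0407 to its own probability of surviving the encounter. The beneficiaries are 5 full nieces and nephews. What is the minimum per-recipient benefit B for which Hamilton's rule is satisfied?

0.0326

r to a full niece or nephew = 0.25 (full aunt/uncle↔niece/nephew: two paths of length 3 through the shared grandparent pair: r = 2·(1/2)^3 = 1/4).
Hamilton's rule with n recipients of equal r: n·r·B > C, so B > C/(n·r) = 0.0407/(5·0.25) = 0.0326.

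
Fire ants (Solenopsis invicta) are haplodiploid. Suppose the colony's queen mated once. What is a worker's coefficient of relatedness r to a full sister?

0.75

Haplodiploid full sisters inherit their father's entire haploid genome identically (contributing 1/2) and on average half of their mother's contribution (1/2 · 1/2 = 1/4); r = 1/2 + 1/4 = 3/4.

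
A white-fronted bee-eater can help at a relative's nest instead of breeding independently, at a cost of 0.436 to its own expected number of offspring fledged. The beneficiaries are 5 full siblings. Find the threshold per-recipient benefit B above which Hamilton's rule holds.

0.1744

r to a full sibling = 1/2 (full sibs share both parents — two paths of length 2: r = 2·(1/2)^2 = 1/2).
Hamilton's rule with n recipients of equal r: n·r·B > C, so B > C/(n·r) = 0.436/(5·0.5) = 0.1744.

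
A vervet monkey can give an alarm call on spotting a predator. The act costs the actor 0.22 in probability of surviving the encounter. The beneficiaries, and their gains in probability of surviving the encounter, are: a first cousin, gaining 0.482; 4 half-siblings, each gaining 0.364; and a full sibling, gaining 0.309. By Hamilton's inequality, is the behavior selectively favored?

Hamilton's rule: the trait is favored when the sum of r·B over every recipient exceeds the actor's cost C.
r to a first cousin = 0.125 (first cousins share one grandparent pair — two paths of length 4: r = 2·(1/2)^4 = 1/8).
r to a half-sibling = 0.25 (half-sibs share one parent — one path of length 2: r = (1/2)^2 = 1/4).
r to a full sibling = 1/2 (full sibs share both parents — two paths of length 2: r = 2·(1/2)^2 = 1/2).
Summing one r·B term per recipient: 1·0.125·0.482 + 4·0.25·0.364 + 1·0.5·0.309 = 0.57875.
0.57875 > 0.22: the indirect benefit exceeds the cost.

Yes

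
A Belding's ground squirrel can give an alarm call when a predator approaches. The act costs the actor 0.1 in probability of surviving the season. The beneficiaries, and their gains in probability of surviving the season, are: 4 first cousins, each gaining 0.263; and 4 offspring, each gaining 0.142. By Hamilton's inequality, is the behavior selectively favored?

Yes

Hamilton's rule: the trait is favored when the sum of r·B over every recipient exceeds the actor's cost C.
r to a first cousin = 1/8 (first cousins share one grandparent pair — two paths of length 4: r = 2·(1/2)^4 = 1/8).
r to an offspring = 1/2 (one parent–offspring link: r = (1/2)^1 = 1/2).
Summing one r·B term per recipient: 4·0.125·0.263 + 4·0.5·0.142 = 0.4155.
0.4155 > 0.1: the indirect benefit exceeds the cost.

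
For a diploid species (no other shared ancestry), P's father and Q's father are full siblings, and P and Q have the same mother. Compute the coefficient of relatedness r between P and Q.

0.375

Independent pedigree routes through distinct common ancestors add.
P and Q are related in two ways: first cousins through their fathers (r = 1/8) and half-sibs through their shared mother (r = 1/4).
r = 1/8 + 1/4 = 3/8 = 0.375.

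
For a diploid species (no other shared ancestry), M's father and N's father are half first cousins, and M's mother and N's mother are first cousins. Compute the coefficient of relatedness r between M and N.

0.046875

Wright's path rule: contributions from independent ancestry routes add.
M and N are related in two ways: half second cousins through their fathers (r = 1/64) and second cousins through their mothers (r = 1/32).
r = 1/64 + 1/32 = 0.046875.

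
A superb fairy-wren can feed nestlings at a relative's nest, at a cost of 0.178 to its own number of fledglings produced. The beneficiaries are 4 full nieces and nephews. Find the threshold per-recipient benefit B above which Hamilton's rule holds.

0.178

r to a full niece or nephew = 1/4 (full aunt/uncle↔niece/nephew: two paths of length 3 through the shared grandparent pair: r = 2·(1/2)^3 = 1/4).
Hamilton's rule with n recipients of equal r: n·r·B > C, so B > C/(n·r) = 0.178/(4·0.25) = 0.178.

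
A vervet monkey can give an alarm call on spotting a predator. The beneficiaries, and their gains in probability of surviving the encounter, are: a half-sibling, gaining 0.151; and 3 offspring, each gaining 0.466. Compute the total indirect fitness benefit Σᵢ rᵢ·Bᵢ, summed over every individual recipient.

0.73675

r to a half-sibling = 0.25 (half-sibs share one parent — one path of length 2: r = (1/2)^2 = 1/4).
r to an offspring = 1/2 (one parent–offspring link: r = (1/2)^1 = 1/2).
Summing one r·B term per recipient: 1·0.25·0.151 + 3·0.5·0.466 = 0.73675.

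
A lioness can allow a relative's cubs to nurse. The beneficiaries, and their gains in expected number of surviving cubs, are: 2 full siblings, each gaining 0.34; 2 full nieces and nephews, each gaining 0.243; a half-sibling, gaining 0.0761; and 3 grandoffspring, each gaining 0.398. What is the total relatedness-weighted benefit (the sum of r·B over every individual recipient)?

0.779025

r to a full sibling = 0.5 (full sibs share both parents — two paths of length 2: r = 2·(1/2)^2 = 1/2).
r to a full niece or nephew = 1/4 (full aunt/uncle↔niece/nephew: two paths of length 3 through the shared grandparent pair: r = 2·(1/2)^3 = 1/4).
r to a half-sibling = 1/4 (half-sibs share one parent — one path of length 2: r = (1/2)^2 = 1/4).
r to a grandoffspring = 0.25 (two parent–offspring links: r = (1/2)^2 = 1/4).
Summing one r·B term per recipient: 2·0.5·0.34 + 2·0.25·0.243 + 1·0.25·0.0761 + 3·0.25·0.398 = 0.779025.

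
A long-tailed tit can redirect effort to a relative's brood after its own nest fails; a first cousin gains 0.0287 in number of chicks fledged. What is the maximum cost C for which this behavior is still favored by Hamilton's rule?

r to a first cousin = 1/8 (first cousins share one grandparent pair — two paths of length 4: r = 2·(1/2)^4 = 1/8).
Hamilton's rule: n·r·B > C, so the trait is favored while C < n·r·B = 1·0.125·0.0287 = 0.0035875.

0.0035875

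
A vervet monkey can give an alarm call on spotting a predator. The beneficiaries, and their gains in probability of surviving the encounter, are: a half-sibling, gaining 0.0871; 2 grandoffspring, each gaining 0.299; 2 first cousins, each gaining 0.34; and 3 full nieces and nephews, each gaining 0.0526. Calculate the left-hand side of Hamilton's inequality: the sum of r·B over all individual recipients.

0.295725

r to a half-sibling = 0.25 (half-sibs share one parent — one path of length 2: r = (1/2)^2 = 1/4).
r to a grandoffspring = 0.25 (two parent–offspring links: r = (1/2)^2 = 1/4).
r to a first cousin = 1/8 (first cousins share one grandparent pair — two paths of length 4: r = 2·(1/2)^4 = 1/8).
r to a full niece or nephew = 0.25 (full aunt/uncle↔niece/nephew: two paths of length 3 through the shared grandparent pair: r = 2·(1/2)^3 = 1/4).
Summing one r·B term per recipient: 1·0.25·0.0871 + 2·0.25·0.299 + 2·0.125·0.34 + 3·0.25·0.0526 = 0.295725.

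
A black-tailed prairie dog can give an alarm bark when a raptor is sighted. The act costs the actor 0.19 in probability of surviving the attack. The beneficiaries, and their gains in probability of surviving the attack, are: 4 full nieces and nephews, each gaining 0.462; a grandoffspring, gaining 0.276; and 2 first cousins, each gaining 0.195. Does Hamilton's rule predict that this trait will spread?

Yes

Hamilton's rule: the trait is favored when the sum of r·B over every recipient exceeds the actor's cost C.
r to a full niece or nephew = 1/4 (full aunt/uncle↔niece/nephew: two paths of length 3 through the shared grandparent pair: r = 2·(1/2)^3 = 1/4).
r to a grandoffspring = 0.25 (two parent–offspring links: r = (1/2)^2 = 1/4).
r to a first cousin = 0.125 (first cousins share one grandparent pair — two paths of length 4: r = 2·(1/2)^4 = 1/8).
Summing one r·B term per recipient: 4·0.25·0.462 + 1·0.25·0.276 + 2·0.125·0.195 = 0.57975.
0.57975 > 0.19: the indirect benefit exceeds the cost.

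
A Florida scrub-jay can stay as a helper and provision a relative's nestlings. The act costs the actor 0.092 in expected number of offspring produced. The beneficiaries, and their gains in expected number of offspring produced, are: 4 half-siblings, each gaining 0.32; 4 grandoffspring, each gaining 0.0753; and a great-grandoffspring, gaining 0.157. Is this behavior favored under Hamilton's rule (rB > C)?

Yes

Hamilton's rule: the trait is favored when the sum of r·B over every recipient exceeds the actor's cost C.
r to a half-sibling = 0.25 (half-sibs share one parent — one path of length 2: r = (1/2)^2 = 1/4).
r to a grandoffspring = 0.25 (two parent–offspring links: r = (1/2)^2 = 1/4).
r to a great-grandoffspring = 0.125 (three parent–offspring links: r = (1/2)^3 = 1/8).
Summing one r·B term per recipient: 4·0.25·0.32 + 4·0.25·0.0753 + 1·0.125·0.157 = 0.414925.
0.414925 > 0.092: the indirect benefit exceeds the cost.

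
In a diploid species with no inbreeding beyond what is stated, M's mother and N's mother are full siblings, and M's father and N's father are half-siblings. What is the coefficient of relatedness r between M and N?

With two independent routes of shared ancestry, r is the sum of the two contributions.
M and N are related in two ways: first cousins through their mothers (r = 1/8) and half first cousins through their fathers (r = 1/16).
r = 1/8 + 1/16 = 0.1875.

0.1875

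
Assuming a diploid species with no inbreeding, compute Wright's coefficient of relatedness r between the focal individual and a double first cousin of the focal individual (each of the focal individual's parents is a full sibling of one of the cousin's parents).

0.25

Each parent–offspring link contributes a factor of 1/2, and independent paths through distinct common ancestors add.
Double first cousins share both grandparent pairs — four paths of length 4: r = 4·(1/2)^4 = 1/4.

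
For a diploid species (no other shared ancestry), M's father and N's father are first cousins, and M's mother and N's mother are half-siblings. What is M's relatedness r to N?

Relatedness sums over independent paths through distinct common ancestors.
M and N are related in two ways: second cousins through their fathers (r = 1/32) and half first cousins through their mothers (r = 1/16).
r = 1/32 + 1/16 = 0.09375.

0.09375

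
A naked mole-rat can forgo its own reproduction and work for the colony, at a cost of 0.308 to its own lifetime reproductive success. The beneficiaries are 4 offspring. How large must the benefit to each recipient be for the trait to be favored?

0.154

r to an offspring = 0.5 (one parent–offspring link: r = (1/2)^1 = 1/2).
Hamilton's rule with n recipients of equal r: n·r·B > C, so B > C/(n·r) = 0.308/(4·0.5) = 0.154.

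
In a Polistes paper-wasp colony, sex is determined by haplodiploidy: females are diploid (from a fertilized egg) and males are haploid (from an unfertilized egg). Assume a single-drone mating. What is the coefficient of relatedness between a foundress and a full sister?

Haplodiploid full sisters inherit their father's entire haploid genome identically (contributing 1/2) and on average half of their mother's contribution (1/2 · 1/2 = 1/4); r = 1/2 + 1/4 = 3/4.

0.75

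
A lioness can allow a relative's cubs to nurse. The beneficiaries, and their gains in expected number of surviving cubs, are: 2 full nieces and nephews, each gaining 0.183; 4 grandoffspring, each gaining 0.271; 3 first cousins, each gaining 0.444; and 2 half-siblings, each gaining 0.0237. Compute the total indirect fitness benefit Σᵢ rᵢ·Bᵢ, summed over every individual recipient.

0.54085

r to a full niece or nephew = 1/4 (full aunt/uncle↔niece/nephew: two paths of length 3 through the shared grandparent pair: r = 2·(1/2)^3 = 1/4).
r to a grandoffspring = 1/4 (two parent–offspring links: r = (1/2)^2 = 1/4).
r to a first cousin = 0.125 (first cousins share one grandparent pair — two paths of length 4: r = 2·(1/2)^4 = 1/8).
r to a half-sibling = 1/4 (half-sibs share one parent — one path of length 2: r = (1/2)^2 = 1/4).
Summing one r·B term per recipient: 2·0.25·0.183 + 4·0.25·0.271 + 3·0.125·0.444 + 2·0.25·0.0237 = 0.54085.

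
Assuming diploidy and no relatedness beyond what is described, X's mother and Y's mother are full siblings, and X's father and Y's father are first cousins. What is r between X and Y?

Relatedness sums over independent paths through distinct common ancestors.
X and Y are related in two ways: first cousins through their mothers (r = 1/8) and second cousins through their fathers (r = 1/32).
r = 1/8 + 1/32 = 5/32 = 0.15625.

0.15625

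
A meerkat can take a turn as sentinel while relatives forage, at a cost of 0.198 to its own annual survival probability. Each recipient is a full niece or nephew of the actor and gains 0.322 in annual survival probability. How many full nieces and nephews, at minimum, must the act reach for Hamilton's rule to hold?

3

r to a full niece or nephew = 0.25 (full aunt/uncle↔niece/nephew: two paths of length 3 through the shared grandparent pair: r = 2·(1/2)^3 = 1/4).
Hamilton's rule: n·r·B > C  ⇒  n > C/(r·B) = 0.198/(0.25·0.322) = 2.46.
The smallest integer exceeding 2.46 is 3.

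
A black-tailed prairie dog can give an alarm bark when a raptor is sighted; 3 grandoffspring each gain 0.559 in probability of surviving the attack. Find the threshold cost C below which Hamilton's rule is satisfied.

0.41925

r to a grandoffspring = 1/4 (two parent–offspring links: r = (1/2)^2 = 1/4).
Hamilton's rule: n·r·B > C, so the trait is favored while C < n·r·B = 3·0.25·0.559 = 0.41925.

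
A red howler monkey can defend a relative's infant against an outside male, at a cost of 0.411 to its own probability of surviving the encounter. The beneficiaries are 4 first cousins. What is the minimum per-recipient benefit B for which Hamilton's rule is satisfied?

0.822

r to a first cousin = 1/8 (first cousins share one grandparent pair — two paths of length 4: r = 2·(1/2)^4 = 1/8).
Hamilton's rule with n recipients of equal r: n·r·B > C, so B > C/(n·r) = 0.411/(4·0.125) = 0.822.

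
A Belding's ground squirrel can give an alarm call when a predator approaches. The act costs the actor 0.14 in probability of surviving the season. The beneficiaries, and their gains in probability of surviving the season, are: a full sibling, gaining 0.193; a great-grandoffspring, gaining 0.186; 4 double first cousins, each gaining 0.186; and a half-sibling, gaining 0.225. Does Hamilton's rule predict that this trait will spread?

Hamilton's rule: the trait is favored when the sum of r·B over every recipient exceeds the actor's cost C.
r to a full sibling = 1/2 (full sibs share both parents — two paths of length 2: r = 2·(1/2)^2 = 1/2).
r to a great-grandoffspring = 1/8 (three parent–offspring links: r = (1/2)^3 = 1/8).
r to a double first cousin = 1/4 (double first cousins share both grandparent pairs — four paths of length 4: r = 4·(1/2)^4 = 1/4).
r to a half-sibling = 0.25 (half-sibs share one parent — one path of length 2: r = (1/2)^2 = 1/4).
Summing one r·B term per recipient: 1·0.5·0.193 + 1·0.125·0.186 + 4·0.25·0.186 + 1·0.25·0.225 = 0.362.
0.362 > 0.14: the indirect benefit exceeds the cost.

Yes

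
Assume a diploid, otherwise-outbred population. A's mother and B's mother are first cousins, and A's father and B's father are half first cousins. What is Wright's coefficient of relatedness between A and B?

0.046875

Wright's path rule: contributions from independent ancestry routes add.
A and B are related in two ways: second cousins through their mothers (r = 1/32) and half second cousins through their fathers (r = 1/64).
r = 1/32 + 1/64 = 3/64 = 0.046875.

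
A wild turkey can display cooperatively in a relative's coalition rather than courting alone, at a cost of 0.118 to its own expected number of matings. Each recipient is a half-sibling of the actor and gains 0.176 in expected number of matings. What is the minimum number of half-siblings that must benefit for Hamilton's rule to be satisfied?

3

r to a half-sibling = 0.25 (half-sibs share one parent — one path of length 2: r = (1/2)^2 = 1/4).
Hamilton's rule: n·r·B > C  ⇒  n > C/(r·B) = 0.118/(0.25·0.176) = 2.682.
The smallest integer exceeding 2.682 is 3.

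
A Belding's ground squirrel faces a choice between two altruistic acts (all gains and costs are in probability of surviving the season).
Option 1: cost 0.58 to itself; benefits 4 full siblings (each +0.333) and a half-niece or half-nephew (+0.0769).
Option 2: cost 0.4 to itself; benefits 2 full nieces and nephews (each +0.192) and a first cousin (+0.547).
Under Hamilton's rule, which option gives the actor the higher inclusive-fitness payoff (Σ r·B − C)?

Option 1: r to a full sibling = 0.5.
Option 1: r to a half-niece or half-nephew = 0.125.
Option 1: Σ r·B − C = (4·0.5·0.333 + 1·0.125·0.0769) − 0.58 = 0.0956125.
Option 2: r to a full niece or nephew = 0.25.
Option 2: r to a first cousin = 0.125.
Option 2: Σ r·B − C = (2·0.25·0.192 + 1·0.125·0.547) − 0.4 = -0.235625.
Option 1 has the higher net inclusive-fitness payoff.

Option 1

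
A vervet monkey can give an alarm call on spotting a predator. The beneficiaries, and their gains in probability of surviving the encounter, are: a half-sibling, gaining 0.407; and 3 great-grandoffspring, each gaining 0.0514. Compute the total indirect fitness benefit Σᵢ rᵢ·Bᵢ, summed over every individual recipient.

0.121025

r to a half-sibling = 0.25 (half-sibs share one parent — one path of length 2: r = (1/2)^2 = 1/4).
r to a great-grandoffspring = 1/8 (three parent–offspring links: r = (1/2)^3 = 1/8).
Summing one r·B term per recipient: 1·0.25·0.407 + 3·0.125·0.0514 = 0.121025.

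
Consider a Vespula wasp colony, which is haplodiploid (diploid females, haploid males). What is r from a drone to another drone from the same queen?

Haploid brothers each carry a random half of the queen's diploid genome, so on average they share half: r = 1/2.

0.5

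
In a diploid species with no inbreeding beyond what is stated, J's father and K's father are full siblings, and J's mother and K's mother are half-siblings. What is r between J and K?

Wright's path rule: contributions from independent ancestry routes add.
J and K are related in two ways: first cousins through their fathers (r = 1/8) and half first cousins through their mothers (r = 1/16).
r = 1/8 + 1/16 = 3/16 = 0.1875.

0.1875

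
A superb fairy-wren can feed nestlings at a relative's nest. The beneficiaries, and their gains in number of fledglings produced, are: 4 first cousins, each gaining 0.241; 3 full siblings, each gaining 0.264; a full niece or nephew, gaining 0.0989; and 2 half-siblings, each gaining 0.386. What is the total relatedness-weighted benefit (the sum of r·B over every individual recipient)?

r to a first cousin = 1/8 (first cousins share one grandparent pair — two paths of length 4: r = 2·(1/2)^4 = 1/8).
r to a full sibling = 0.5 (full sibs share both parents — two paths of length 2: r = 2·(1/2)^2 = 1/2).
r to a full niece or nephew = 1/4 (full aunt/uncle↔niece/nephew: two paths of length 3 through the shared grandparent pair: r = 2·(1/2)^3 = 1/4).
r to a half-sibling = 0.25 (half-sibs share one parent — one path of length 2: r = (1/2)^2 = 1/4).
Summing one r·B term per recipient: 4·0.125·0.241 + 3·0.5·0.264 + 1·0.25·0.0989 + 2·0.25·0.386 = 0.734225.

0.734225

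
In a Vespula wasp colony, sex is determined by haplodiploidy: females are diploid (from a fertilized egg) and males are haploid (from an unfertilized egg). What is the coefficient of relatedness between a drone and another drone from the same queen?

Haploid brothers each carry a random half of the queen's diploid genome, so on average they share half: r = 1/2.

0.5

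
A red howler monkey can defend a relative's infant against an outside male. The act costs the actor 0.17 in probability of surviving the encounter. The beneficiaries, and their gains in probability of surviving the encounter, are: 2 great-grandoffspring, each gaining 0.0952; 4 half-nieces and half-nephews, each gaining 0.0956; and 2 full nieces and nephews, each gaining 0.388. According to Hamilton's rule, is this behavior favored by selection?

Hamilton's rule: the trait is favored when the sum of r·B over every recipient exceeds the actor's cost C.
r to a great-grandoffspring = 1/8 (three parent–offspring links: r = (1/2)^3 = 1/8).
r to a half-niece or half-nephew = 0.125 (half-aunt/uncle↔niece/nephew: one path of length 3: r = (1/2)^3 = 1/8).
r to a full niece or nephew = 0.25 (full aunt/uncle↔niece/nephew: two paths of length 3 through the shared grandparent pair: r = 2·(1/2)^3 = 1/4).
Summing one r·B term per recipient: 2·0.125·0.0952 + 4·0.125·0.0956 + 2·0.25·0.388 = 0.2656.
0.2656 > 0.17: the indirect benefit exceeds the cost.

Yes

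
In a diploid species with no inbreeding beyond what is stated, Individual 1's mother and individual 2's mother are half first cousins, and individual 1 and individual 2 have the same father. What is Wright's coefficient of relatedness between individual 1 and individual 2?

0.265625

With two independent routes of shared ancestry, r is the sum of the two contributions.
Individual 1 and individual 2 are related in two ways: half second cousins through their mothers (r = 1/64) and half-sibs through their shared father (r = 1/4).
r = 1/64 + 1/4 = 17/64 = 0.265625.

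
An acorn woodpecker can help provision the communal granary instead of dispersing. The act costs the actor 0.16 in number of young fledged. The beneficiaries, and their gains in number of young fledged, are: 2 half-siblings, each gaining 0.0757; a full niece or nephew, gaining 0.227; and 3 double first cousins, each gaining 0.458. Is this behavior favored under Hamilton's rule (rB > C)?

Yes

Hamilton's rule: the trait is favored when the sum of r·B over every recipient exceeds the actor's cost C.
r to a half-sibling = 0.25 (half-sibs share one parent — one path of length 2: r = (1/2)^2 = 1/4).
r to a full niece or nephew = 1/4 (full aunt/uncle↔niece/nephew: two paths of length 3 through the shared grandparent pair: r = 2·(1/2)^3 = 1/4).
r to a double first cousin = 0.25 (double first cousins share both grandparent pairs — four paths of length 4: r = 4·(1/2)^4 = 1/4).
Summing one r·B term per recipient: 2·0.25·0.0757 + 1·0.25·0.227 + 3·0.25·0.458 = 0.4381.
0.4381 > 0.16: the indirect benefit exceeds the cost.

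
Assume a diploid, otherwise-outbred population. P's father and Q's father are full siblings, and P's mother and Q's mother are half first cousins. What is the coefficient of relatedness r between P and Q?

Wright's path rule: contributions from independent ancestry routes add.
P and Q are related in two ways: first cousins through their fathers (r = 1/8) and half second cousins through their mothers (r = 1/64).
r = 1/8 + 1/64 = 0.140625.

0.140625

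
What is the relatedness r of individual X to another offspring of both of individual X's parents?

0.5

Each parent–offspring link contributes a factor of 1/2, and independent paths through distinct common ancestors add.
Full sibs share both parents — two paths of length 2: r = 2·(1/2)^2 = 1/2.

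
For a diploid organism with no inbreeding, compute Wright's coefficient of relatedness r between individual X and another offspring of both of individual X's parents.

0.5

Each parent–offspring link contributes a factor of 1/2, and independent paths through distinct common ancestors add.
Full sibs share both parents — two paths of length 2: r = 2·(1/2)^2 = 1/2.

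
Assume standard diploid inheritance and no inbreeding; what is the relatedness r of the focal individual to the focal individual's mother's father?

0.25

Each parent–offspring link contributes a factor of 1/2, and independent paths through distinct common ancestors add.
Two parent–offspring links: r = (1/2)^2 = 1/4.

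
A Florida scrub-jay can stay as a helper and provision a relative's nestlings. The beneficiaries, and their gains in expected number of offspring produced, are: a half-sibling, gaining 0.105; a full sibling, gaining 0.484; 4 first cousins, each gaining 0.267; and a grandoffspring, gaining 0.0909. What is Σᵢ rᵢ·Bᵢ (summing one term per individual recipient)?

0.424475

r to a half-sibling = 0.25 (half-sibs share one parent — one path of length 2: r = (1/2)^2 = 1/4).
r to a full sibling = 0.5 (full sibs share both parents — two paths of length 2: r = 2·(1/2)^2 = 1/2).
r to a first cousin = 0.125 (first cousins share one grandparent pair — two paths of length 4: r = 2·(1/2)^4 = 1/8).
r to a grandoffspring = 1/4 (two parent–offspring links: r = (1/2)^2 = 1/4).
Summing one r·B term per recipient: 1·0.25·0.105 + 1·0.5·0.484 + 4·0.125·0.267 + 1·0.25·0.0909 = 0.424475.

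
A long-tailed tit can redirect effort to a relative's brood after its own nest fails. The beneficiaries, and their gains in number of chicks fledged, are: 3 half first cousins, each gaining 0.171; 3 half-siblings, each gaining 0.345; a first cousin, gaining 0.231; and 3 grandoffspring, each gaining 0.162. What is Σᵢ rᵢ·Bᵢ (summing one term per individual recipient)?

0.4411875

r to a half first cousin = 1/16 (half first cousins share one grandparent — one path of length 4: r = (1/2)^4 = 1/16).
r to a half-sibling = 1/4 (half-sibs share one parent — one path of length 2: r = (1/2)^2 = 1/4).
r to a first cousin = 1/8 (first cousins share one grandparent pair — two paths of length 4: r = 2·(1/2)^4 = 1/8).
r to a grandoffspring = 1/4 (two parent–offspring links: r = (1/2)^2 = 1/4).
Summing one r·B term per recipient: 3·0.0625·0.171 + 3·0.25·0.345 + 1·0.125·0.231 + 3·0.25·0.162 = 0.4411875.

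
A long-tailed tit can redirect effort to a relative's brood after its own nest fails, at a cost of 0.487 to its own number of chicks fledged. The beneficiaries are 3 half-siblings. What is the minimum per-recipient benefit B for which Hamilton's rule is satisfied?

0.6493

r to a half-sibling = 1/4 (half-sibs share one parent — one path of length 2: r = (1/2)^2 = 1/4).
Hamilton's rule with n recipients of equal r: n·r·B > C, so B > C/(n·r) = 0.487/(3·0.25) = 0.6493.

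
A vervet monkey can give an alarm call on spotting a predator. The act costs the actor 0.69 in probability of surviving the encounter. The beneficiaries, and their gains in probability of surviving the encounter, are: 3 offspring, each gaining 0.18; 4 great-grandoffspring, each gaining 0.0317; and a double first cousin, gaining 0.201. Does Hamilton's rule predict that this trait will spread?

Hamilton's rule: the trait is favored when the sum of r·B over every recipient exceeds the actor's cost C.
r to an offspring = 1/2 (one parent–offspring link: r = (1/2)^1 = 1/2).
r to a great-grandoffspring = 1/8 (three parent–offspring links: r = (1/2)^3 = 1/8).
r to a double first cousin = 1/4 (double first cousins share both grandparent pairs — four paths of length 4: r = 4·(1/2)^4 = 1/4).
Summing one r·B term per recipient: 3·0.5·0.18 + 4·0.125·0.0317 + 1·0.25·0.201 = 0.3361.
0.3361 < 0.69: the indirect benefit is less than the cost.

No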